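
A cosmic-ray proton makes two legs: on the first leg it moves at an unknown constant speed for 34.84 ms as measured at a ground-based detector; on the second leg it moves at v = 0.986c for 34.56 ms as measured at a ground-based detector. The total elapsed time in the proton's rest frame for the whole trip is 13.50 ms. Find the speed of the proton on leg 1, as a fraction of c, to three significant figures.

β = 0.975

Leg 1: speed unknown; τ_1 = 34.84/γ_1.
Leg 2: γ = 1/√(1 − 0.986²) = 1/√0.02780 = 5.997; τ_2 = 34.56/5.997 = 5.763 ms.
Total proper time: τ_1 + 5.763 = 13.50, so τ_1 = 13.50 − 5.763 = 7.737 ms.
γ_1 = 34.84/7.737 = 4.503; β = √(1 − 1/γ²) = √0.9507.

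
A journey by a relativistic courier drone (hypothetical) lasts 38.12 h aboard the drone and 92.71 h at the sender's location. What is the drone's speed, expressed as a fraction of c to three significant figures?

The proper time is measured aboard the drone (both events occur at the drone's location); Δt is measured at the sender's location. γ = Δt/τ = 92.71/38.12 = 2.432.
β = √(1 − 1/γ²) = √(1 − 0.1691) = √0.8309

β = 0.912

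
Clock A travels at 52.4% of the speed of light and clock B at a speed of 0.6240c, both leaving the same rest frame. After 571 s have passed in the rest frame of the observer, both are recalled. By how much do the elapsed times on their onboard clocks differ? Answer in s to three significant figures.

|τ_A − τ_B| = 40.1 s

A: β = 0.524; γ = 1/√(1 − 0.524²) = 1/√0.7254 = 1.174; τ_A = 571/1.174 = 486.3 s.
B: γ = 1/√(1 − 0.6240²) = 1/√0.6106 = 1.280; τ_B = 571/1.280 = 446.2 s.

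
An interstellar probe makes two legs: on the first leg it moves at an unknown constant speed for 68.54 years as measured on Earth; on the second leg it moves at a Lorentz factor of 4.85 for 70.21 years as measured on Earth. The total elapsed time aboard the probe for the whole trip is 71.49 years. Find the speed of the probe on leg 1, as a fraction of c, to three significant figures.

β = 0.555

Leg 1: speed unknown; τ_1 = 68.54/γ_1.
Leg 2: γ = 4.85; τ_2 = 70.21/4.850 = 14.48 years.
Total proper time: τ_1 + 14.48 = 71.49, so τ_1 = 71.49 − 14.48 = 57.01 years.
γ_1 = 68.54/57.01 = 1.202; β = √(1 − 1/γ²) = √0.3081.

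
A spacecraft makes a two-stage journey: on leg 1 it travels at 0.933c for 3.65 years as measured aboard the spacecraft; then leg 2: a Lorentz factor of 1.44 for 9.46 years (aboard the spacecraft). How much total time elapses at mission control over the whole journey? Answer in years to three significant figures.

Δt = 23.8 years

Leg 1: γ = 1/√(1 − 0.933²) = 1/√0.1295 = 2.779; Δt_1 = 2.779 × 3.65 = 10.14 years.
Leg 2: γ = 1.44; Δt_2 = 1.440 × 9.46 = 13.62 years.
Total: 10.14 + 13.62 years.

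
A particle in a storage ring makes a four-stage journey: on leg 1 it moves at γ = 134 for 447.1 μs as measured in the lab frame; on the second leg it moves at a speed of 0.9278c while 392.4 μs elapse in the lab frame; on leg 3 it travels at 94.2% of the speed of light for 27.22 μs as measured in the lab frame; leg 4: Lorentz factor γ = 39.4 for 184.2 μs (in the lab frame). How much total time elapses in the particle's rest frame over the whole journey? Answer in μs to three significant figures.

Leg 1: γ = 134; τ_1 = 447.1/134.0 = 3.337 μs.
Leg 2: γ = 1/√(1 − 0.9278²) = 1/√0.1392 = 2.680; τ_2 = 392.4/2.680 = 146.4 μs.
Leg 3: β = 0.942; γ = 1/√(1 − 0.942²) = 1/√0.1126 = 2.980; τ_3 = 27.22/2.980 = 9.135 μs.
Leg 4: γ = 39.4; τ_4 = 184.2/39.40 = 4.675 μs.
Total: 3.337 + 146.4 + 9.135 + 4.675 μs.

τ = 164 μs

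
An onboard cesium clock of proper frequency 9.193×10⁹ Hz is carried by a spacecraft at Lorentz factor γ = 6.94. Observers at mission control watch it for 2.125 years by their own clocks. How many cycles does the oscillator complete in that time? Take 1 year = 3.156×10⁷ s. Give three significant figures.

N = 8.88×10¹⁶

γ = 6.94
During 2.125 years of lab time, the oscillator's proper time advances by τ = Δt/γ = 2.125/6.940 = 0.3062 years = 9.664×10⁶ s.
N = f × τ = 9.193×10⁹ × 9.664×10⁶ = 8.884×10¹⁶.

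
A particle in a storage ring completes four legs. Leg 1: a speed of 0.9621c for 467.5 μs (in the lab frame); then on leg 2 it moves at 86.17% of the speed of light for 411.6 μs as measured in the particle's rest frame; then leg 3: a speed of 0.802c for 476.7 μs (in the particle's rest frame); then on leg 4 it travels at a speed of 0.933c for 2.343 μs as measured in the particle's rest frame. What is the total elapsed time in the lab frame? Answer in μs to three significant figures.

Leg 1: 467.5 μs is already measured in the lab frame.
Leg 2: β = 0.8617; γ = 1/√(1 − 0.8617²) = 1/√0.2575 = 1.971; Δt_2 = 1.971 × 411.6 = 811.2 μs.
Leg 3: γ = 1/√(1 − 0.802²) = 1/√0.3568 = 1.674; Δt_3 = 1.674 × 476.7 = 798.1 μs.
Leg 4: γ = 1/√(1 − 0.933²) = 1/√0.1295 = 2.779; Δt_4 = 2.779 × 2.343 = 6.511 μs.
Total: 467.5 + 811.2 + 798.1 + 6.511 μs.

Δt = 2080 μs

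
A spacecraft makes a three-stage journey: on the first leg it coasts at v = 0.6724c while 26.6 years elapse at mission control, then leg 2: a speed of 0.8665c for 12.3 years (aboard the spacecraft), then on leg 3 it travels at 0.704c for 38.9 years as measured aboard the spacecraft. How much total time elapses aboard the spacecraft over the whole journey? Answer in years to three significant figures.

Leg 1: γ = 1/√(1 − 0.6724²) = 1/√0.5479 = 1.351; τ_1 = 26.6/1.351 = 19.69 years.
Leg 2: 12.3 years is already measured aboard the spacecraft.
Leg 3: 38.9 years is already measured aboard the spacecraft.
Total: 19.69 + 12.30 + 38.90 years.

τ = 70.9 years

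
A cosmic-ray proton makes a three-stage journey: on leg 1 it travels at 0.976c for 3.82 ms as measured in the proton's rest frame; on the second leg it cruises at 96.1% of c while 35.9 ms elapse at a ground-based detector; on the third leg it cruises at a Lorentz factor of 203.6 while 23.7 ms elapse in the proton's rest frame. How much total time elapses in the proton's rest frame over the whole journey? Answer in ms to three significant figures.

Leg 1: 3.82 ms is already measured in the proton's rest frame.
Leg 2: β = 0.961; γ = 1/√(1 − 0.961²) = 1/√0.07648 = 3.616; τ_2 = 35.9/3.616 = 9.928 ms.
Leg 3: 23.7 ms is already measured in the proton's rest frame.
Total: 3.820 + 9.928 + 23.70 ms.

τ = 37.4 ms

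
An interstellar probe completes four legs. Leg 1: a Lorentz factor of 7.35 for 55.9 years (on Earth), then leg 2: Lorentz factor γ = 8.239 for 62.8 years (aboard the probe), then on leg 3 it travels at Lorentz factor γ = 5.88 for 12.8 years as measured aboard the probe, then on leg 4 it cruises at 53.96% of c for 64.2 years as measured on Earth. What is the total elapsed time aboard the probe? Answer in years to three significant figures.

τ = 137 years

Leg 1: γ = 7.35; τ_1 = 55.9/7.350 = 7.605 years.
Leg 2: 62.8 years is already measured aboard the probe.
Leg 3: 12.8 years is already measured aboard the probe.
Leg 4: β = 0.5396; γ = 1/√(1 − 0.5396²) = 1/√0.7088 = 1.188; τ_4 = 64.2/1.188 = 54.05 years.
Total: 7.605 + 62.80 + 12.80 + 54.05 years.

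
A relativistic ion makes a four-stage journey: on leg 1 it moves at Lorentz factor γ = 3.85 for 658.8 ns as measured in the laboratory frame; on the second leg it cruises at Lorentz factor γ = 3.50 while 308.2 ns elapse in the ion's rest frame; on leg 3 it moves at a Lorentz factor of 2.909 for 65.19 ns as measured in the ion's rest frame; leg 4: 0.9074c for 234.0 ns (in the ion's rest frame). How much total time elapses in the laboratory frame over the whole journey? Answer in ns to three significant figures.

Leg 1: 658.8 ns is already measured in the laboratory frame.
Leg 2: γ = 3.50; Δt_2 = 3.500 × 308.2 = 1079 ns.
Leg 3: γ = 2.909; Δt_3 = 2.909 × 65.19 = 189.6 ns.
Leg 4: γ = 1/√(1 − 0.9074²) = 1/√0.1766 = 2.379; Δt_4 = 2.379 × 234.0 = 556.8 ns.
Total: 658.8 + 1079 + 189.6 + 556.8 ns.

Δt = 2480 ns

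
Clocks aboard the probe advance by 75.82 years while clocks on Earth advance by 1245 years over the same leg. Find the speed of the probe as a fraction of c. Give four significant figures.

The proper time is measured aboard the probe (both events occur at the probe's location); Δt is measured on Earth. γ = Δt/τ = 1245/75.82 = 16.42.
β = √(1 − 1/γ²) = √(1 − 0.003709) = √0.9963

v = 0.9981c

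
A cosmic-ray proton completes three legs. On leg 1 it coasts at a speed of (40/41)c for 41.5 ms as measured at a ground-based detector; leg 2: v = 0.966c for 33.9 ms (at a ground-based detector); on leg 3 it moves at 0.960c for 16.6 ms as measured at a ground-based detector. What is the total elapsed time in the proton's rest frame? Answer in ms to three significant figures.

Leg 1: γ = 1/√(1 − (40/41)²) = 41/9 ≈ 4.556; τ_1 = 41.5/4.556 = 9.110 ms.
Leg 2: γ = 1/√(1 − 0.966²) = 1/√0.06684 = 3.868; τ_2 = 33.9/3.868 = 8.765 ms.
Leg 3: γ = 1/√(1 − 0.960²) = 25/7 ≈ 3.571; τ_3 = 16.6/3.571 = 4.648 ms.
Total: 9.110 + 8.765 + 4.648 ms.

τ = 22.5 ms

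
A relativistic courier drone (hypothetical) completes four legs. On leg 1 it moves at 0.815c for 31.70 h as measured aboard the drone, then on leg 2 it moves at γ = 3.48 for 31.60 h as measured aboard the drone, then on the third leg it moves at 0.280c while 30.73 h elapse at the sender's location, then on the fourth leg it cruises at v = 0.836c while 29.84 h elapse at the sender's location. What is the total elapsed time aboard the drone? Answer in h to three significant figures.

Leg 1: 31.70 h is already measured aboard the drone.
Leg 2: 31.60 h is already measured aboard the drone.
Leg 3: γ = 1/√(1 − 0.280²) = 25/24 ≈ 1.042; τ_3 = 30.73/1.042 = 29.50 h.
Leg 4: γ = 1/√(1 − 0.836²) = 1/√0.3011 = 1.822; τ_4 = 29.84/1.822 = 16.37 h.
Total: 31.70 + 31.60 + 29.50 + 16.37 h.

τ = 109 h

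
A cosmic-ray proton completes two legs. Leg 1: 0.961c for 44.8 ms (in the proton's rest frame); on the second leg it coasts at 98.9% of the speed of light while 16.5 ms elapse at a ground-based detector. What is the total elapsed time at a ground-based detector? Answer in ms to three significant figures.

Leg 1: γ = 1/√(1 − 0.961²) = 1/√0.07648 = 3.616; Δt_1 = 3.616 × 44.8 = 162.0 ms.
Leg 2: 16.5 ms is already measured at a ground-based detector.
Total: 162.0 + 16.50 ms.

Δt = 178 ms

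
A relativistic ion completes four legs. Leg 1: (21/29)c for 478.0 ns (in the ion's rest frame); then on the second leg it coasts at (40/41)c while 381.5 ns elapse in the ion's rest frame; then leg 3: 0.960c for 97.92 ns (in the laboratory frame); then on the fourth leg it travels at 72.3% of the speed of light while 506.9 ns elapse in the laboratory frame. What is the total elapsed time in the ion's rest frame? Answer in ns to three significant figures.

τ = 1240 ns

Leg 1: 478.0 ns is already measured in the ion's rest frame.
Leg 2: 381.5 ns is already measured in the ion's rest frame.
Leg 3: γ = 1/√(1 − 0.960²) = 25/7 ≈ 3.571; τ_3 = 97.92/3.571 = 27.42 ns.
Leg 4: β = 0.723; γ = 1/√(1 − 0.723²) = 1/√0.4773 = 1.447; τ_4 = 506.9/1.447 = 350.2 ns.
Total: 478.0 + 381.5 + 27.42 + 350.2 ns.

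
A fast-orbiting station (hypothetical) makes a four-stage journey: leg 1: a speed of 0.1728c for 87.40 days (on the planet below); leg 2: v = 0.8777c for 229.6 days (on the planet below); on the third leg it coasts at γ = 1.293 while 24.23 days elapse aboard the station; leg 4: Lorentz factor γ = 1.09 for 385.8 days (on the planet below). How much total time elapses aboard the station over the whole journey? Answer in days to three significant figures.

Leg 1: γ = 1/√(1 − 0.1728²) = 1/√0.9701 = 1.015; τ_1 = 87.40/1.015 = 86.09 days.
Leg 2: γ = 1/√(1 − 0.8777²) = 1/√0.2296 = 2.087; τ_2 = 229.6/2.087 = 110.0 days.
Leg 3: 24.23 days is already measured aboard the station.
Leg 4: γ = 1.09; τ_4 = 385.8/1.090 = 353.9 days.
Total: 86.09 + 110.0 + 24.23 + 353.9 days.

τ = 574 days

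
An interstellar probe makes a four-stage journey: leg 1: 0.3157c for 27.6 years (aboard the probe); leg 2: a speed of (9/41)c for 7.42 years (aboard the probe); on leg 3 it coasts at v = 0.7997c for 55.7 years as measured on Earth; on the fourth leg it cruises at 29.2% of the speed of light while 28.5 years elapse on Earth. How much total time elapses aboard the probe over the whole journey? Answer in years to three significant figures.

Leg 1: 27.6 years is already measured aboard the probe.
Leg 2: 7.42 years is already measured aboard the probe.
Leg 3: γ = 1/√(1 − 0.7997²) = 1/√0.3605 = 1.666; τ_3 = 55.7/1.666 = 33.44 years.
Leg 4: β = 0.292; γ = 1/√(1 − 0.292²) = 1/√0.9147 = 1.046; τ_4 = 28.5/1.046 = 27.26 years.
Total: 27.60 + 7.420 + 33.44 + 27.26 years.

τ = 95.7 years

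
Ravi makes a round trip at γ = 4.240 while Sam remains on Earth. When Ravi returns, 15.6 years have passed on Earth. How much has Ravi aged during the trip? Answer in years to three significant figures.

τ = 3.68 years

γ = 4.240
Ravi's clock measures proper time along the trip: τ = Δt/γ = 15.6/4.240 years.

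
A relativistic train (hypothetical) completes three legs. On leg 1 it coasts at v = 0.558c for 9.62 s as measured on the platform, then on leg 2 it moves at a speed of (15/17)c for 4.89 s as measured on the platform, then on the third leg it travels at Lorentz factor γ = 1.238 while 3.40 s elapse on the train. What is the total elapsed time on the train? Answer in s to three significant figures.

Leg 1: γ = 1/√(1 − 0.558²) = 1/√0.6886 = 1.205; τ_1 = 9.62/1.205 = 7.983 s.
Leg 2: γ = 1/√(1 − (15/17)²) = 17/8 = 2.125; τ_2 = 4.89/2.125 = 2.301 s.
Leg 3: 3.40 s is already measured on the train.
Total: 7.983 + 2.301 + 3.400 s.

τ = 13.7 s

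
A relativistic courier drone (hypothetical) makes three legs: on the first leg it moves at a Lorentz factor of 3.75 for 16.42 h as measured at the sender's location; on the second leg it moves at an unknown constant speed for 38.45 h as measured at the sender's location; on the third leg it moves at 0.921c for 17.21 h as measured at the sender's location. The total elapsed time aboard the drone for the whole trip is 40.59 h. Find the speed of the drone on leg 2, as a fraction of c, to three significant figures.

β = 0.641

Leg 1: γ = 3.75; τ_1 = 16.42/3.750 = 4.379 h.
Leg 2: speed unknown; τ_2 = 38.45/γ_2.
Leg 3: γ = 1/√(1 − 0.921²) = 1/√0.1518 = 2.567; τ_3 = 17.21/2.567 = 6.704 h.
Total proper time: 4.379 + τ_2 + 6.704 = 40.59, so τ_2 = 40.59 − 11.08 = 29.51 h.
γ_2 = 38.45/29.51 = 1.303; β = √(1 − 1/γ²) = √0.4111.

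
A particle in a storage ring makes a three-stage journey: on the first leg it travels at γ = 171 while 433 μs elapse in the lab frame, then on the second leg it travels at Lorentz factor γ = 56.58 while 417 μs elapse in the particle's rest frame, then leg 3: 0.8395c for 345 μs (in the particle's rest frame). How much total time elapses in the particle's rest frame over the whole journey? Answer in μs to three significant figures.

τ = 765 μs

Leg 1: γ = 171; τ_1 = 433/171.0 = 2.532 μs.
Leg 2: 417 μs is already measured in the particle's rest frame.
Leg 3: 345 μs is already measured in the particle's rest frame.
Total: 2.532 + 417.0 + 345.0 μs.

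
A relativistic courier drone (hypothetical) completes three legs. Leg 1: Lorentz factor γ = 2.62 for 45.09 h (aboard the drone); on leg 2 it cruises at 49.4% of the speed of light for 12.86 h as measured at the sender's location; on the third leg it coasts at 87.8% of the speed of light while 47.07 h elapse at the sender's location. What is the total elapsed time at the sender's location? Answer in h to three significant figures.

Δt = 178 h

Leg 1: γ = 2.62; Δt_1 = 2.620 × 45.09 = 118.1 h.
Leg 2: 12.86 h is already measured at the sender's location.
Leg 3: 47.07 h is already measured at the sender's location.
Total: 118.1 + 12.86 + 47.07 h.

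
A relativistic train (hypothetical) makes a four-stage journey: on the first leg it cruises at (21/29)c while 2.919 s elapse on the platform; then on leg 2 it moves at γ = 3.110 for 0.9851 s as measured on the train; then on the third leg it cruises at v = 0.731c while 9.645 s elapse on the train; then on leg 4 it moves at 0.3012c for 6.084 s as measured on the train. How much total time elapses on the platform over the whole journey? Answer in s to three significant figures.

Δt = 26.5 s

Leg 1: 2.919 s is already measured on the platform.
Leg 2: γ = 3.110; Δt_2 = 3.110 × 0.9851 = 3.064 s.
Leg 3: γ = 1/√(1 − 0.731²) = 1/√0.4656 = 1.465; Δt_3 = 1.465 × 9.645 = 14.13 s.
Leg 4: γ = 1/√(1 − 0.3012²) = 1/√0.9093 = 1.049; Δt_4 = 1.049 × 6.084 = 6.380 s.
Total: 2.919 + 3.064 + 14.13 + 6.380 s.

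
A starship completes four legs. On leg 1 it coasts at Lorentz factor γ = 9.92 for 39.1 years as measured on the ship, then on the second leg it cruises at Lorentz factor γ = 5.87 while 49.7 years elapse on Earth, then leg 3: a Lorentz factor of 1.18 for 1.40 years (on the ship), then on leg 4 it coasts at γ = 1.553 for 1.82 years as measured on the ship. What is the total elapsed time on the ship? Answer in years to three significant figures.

Leg 1: 39.1 years is already measured on the ship.
Leg 2: γ = 5.87; τ_2 = 49.7/5.870 = 8.467 years.
Leg 3: 1.40 years is already measured on the ship.
Leg 4: 1.82 years is already measured on the ship.
Total: 39.10 + 8.467 + 1.400 + 1.820 years.

τ = 50.8 years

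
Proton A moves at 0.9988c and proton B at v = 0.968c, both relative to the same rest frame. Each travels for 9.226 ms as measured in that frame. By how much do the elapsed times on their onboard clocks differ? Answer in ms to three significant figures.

|τ_A − τ_B| = 1.86 ms

A: γ = 1/√(1 − 0.9988²) = 1/√0.002399 = 20.42; τ_A = 9.226/20.42 = 0.4518 ms.
B: γ = 1/√(1 − 0.968²) = 1/√0.06298 = 3.985; τ_B = 9.226/3.985 = 2.315 ms.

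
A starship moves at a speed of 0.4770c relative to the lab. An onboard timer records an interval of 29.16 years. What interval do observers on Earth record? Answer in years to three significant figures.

γ = 1/√(1 − 0.4770²) = 1/√0.7725 = 1.138
The interval measured on the ship is the proper time (both events occur at the same place in that frame); the lab-frame interval is Δt = γτ = 1.138 × 29.16 years.

Δt = 33.2 years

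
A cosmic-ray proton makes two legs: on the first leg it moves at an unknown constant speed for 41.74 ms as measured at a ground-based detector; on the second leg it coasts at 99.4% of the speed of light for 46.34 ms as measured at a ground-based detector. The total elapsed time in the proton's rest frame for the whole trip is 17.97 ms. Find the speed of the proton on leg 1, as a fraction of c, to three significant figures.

Leg 1: speed unknown; τ_1 = 41.74/γ_1.
Leg 2: β = 0.994; γ = 1/√(1 − 0.994²) = 1/√0.01196 = 9.142; τ_2 = 46.34/9.142 = 5.069 ms.
Total proper time: τ_1 + 5.069 = 17.97, so τ_1 = 17.97 − 5.069 = 12.90 ms.
γ_1 = 41.74/12.90 = 3.235; β = √(1 − 1/γ²) = √0.9045.

β = 0.951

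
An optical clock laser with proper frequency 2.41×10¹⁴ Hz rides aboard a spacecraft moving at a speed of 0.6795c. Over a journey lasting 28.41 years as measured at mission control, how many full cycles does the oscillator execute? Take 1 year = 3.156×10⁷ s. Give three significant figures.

N = 1.59×10²³

γ = 1/√(1 − 0.6795²) = 1/√0.5383 = 1.363
The oscillator's own cycle count is N = f × τ where τ is the proper time aboard the spacecraft. τ = Δt/γ = 28.41/1.363 = 20.84 years = 6.578×10⁸ s.
N = 2.41×10¹⁴ × 6.578×10⁸ = 1.585×10²³.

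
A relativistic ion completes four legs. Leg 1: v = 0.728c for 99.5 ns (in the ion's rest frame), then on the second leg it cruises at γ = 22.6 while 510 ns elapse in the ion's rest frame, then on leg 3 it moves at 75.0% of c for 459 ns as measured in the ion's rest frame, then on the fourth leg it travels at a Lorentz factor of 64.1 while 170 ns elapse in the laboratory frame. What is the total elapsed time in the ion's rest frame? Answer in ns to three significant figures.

τ = 1070 ns

Leg 1: 99.5 ns is already measured in the ion's rest frame.
Leg 2: 510 ns is already measured in the ion's rest frame.
Leg 3: 459 ns is already measured in the ion's rest frame.
Leg 4: γ = 64.1; τ_4 = 170/64.10 = 2.652 ns.
Total: 99.50 + 510.0 + 459.0 + 2.652 ns.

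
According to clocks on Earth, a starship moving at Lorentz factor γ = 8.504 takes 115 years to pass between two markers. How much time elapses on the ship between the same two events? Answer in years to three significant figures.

τ = 13.5 years

γ = 8.504
The interval measured on Earth is the dilated one; the clock on the ship measures the proper time τ = Δt/γ = 115/8.504 years.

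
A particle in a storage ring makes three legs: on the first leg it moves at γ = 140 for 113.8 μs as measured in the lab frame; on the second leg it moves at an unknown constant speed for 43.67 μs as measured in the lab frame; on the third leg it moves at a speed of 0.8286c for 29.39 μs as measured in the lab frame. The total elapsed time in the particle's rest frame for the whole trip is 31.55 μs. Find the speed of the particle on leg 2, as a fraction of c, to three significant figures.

β = 0.945

Leg 1: γ = 140; τ_1 = 113.8/140.0 = 0.8129 μs.
Leg 2: speed unknown; τ_2 = 43.67/γ_2.
Leg 3: γ = 1/√(1 − 0.8286²) = 1/√0.3134 = 1.786; τ_3 = 29.39/1.786 = 16.45 μs.
Total proper time: 0.8129 + τ_2 + 16.45 = 31.55, so τ_2 = 31.55 − 17.27 = 14.28 μs.
γ_2 = 43.67/14.28 = 3.057; β = √(1 − 1/γ²) = √0.8930.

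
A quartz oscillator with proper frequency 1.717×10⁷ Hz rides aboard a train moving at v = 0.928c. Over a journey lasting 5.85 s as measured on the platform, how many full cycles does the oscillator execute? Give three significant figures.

γ = 1/√(1 − 0.928²) = 1/√0.1388 = 2.684
The oscillator's own cycle count is N = f × τ where τ is the proper time on the train. τ = Δt/γ = 5.85/2.684 = 2.180 s = 2.180×10⁰ s.
N = 1.717×10⁷ × 2.180×10⁰ = 3.742×10⁷.

N = 3.74×10⁷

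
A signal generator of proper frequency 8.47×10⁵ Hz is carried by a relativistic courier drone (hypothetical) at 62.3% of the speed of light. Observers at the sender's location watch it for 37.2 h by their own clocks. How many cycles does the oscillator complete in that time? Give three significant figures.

N = 8.87×10¹⁰

β = 0.623; γ = 1/√(1 − 0.623²) = 1/√0.6119 = 1.278
During 37.2 h of lab time, the oscillator's proper time advances by τ = Δt/γ = 37.2/1.278 = 29.10 h = 1.048×10⁵ s.
N = f × τ = 8.47×10⁵ × 1.048×10⁵ = 8.873×10¹⁰.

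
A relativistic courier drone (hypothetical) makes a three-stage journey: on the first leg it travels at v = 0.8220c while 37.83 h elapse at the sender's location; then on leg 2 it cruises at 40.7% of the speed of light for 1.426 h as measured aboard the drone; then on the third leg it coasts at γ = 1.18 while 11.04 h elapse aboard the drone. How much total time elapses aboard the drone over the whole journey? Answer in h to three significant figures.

Leg 1: γ = 1/√(1 − 0.8220²) = 1/√0.3243 = 1.756; τ_1 = 37.83/1.756 = 21.54 h.
Leg 2: 1.426 h is already measured aboard the drone.
Leg 3: 11.04 h is already measured aboard the drone.
Total: 21.54 + 1.426 + 11.04 h.

τ = 34.0 h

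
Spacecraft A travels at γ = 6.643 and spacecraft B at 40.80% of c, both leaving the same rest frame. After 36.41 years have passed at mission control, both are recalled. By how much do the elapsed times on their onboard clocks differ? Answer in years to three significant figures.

A: γ = 6.643; τ_A = 36.41/6.643 = 5.481 years.
B: β = 0.4080; γ = 1/√(1 − 0.4080²) = 1/√0.8335 = 1.095; τ_B = 36.41/1.095 = 33.24 years.

|τ_A − τ_B| = 27.8 years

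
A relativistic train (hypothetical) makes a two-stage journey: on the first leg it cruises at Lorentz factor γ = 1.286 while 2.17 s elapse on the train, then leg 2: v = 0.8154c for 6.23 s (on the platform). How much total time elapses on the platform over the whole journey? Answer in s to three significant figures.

Δt = 9.02 s

Leg 1: γ = 1.286; Δt_1 = 1.286 × 2.17 = 2.791 s.
Leg 2: 6.23 s is already measured on the platform.
Total: 2.791 + 6.230 s.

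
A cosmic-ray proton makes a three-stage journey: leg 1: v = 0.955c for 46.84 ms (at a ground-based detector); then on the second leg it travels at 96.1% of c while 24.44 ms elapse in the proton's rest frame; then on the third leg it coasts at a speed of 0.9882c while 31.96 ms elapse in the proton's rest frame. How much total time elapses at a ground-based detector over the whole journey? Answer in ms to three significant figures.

Leg 1: 46.84 ms is already measured at a ground-based detector.
Leg 2: β = 0.961; γ = 1/√(1 − 0.961²) = 1/√0.07648 = 3.616; Δt_2 = 3.616 × 24.44 = 88.38 ms.
Leg 3: γ = 1/√(1 − 0.9882²) = 1/√0.02346 = 6.529; Δt_3 = 6.529 × 31.96 = 208.7 ms.
Total: 46.84 + 88.38 + 208.7 ms.

Δt = 344 ms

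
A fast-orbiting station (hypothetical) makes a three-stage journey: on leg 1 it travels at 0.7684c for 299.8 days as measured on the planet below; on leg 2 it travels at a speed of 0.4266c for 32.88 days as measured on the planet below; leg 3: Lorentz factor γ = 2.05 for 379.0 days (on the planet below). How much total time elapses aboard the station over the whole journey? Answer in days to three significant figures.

τ = 406 days

Leg 1: γ = 1/√(1 − 0.7684²) = 1/√0.4096 = 1.563; τ_1 = 299.8/1.563 = 191.9 days.
Leg 2: γ = 1/√(1 − 0.4266²) = 1/√0.8180 = 1.106; τ_2 = 32.88/1.106 = 29.74 days.
Leg 3: γ = 2.05; τ_3 = 379.0/2.050 = 184.9 days.
Total: 191.9 + 29.74 + 184.9 days.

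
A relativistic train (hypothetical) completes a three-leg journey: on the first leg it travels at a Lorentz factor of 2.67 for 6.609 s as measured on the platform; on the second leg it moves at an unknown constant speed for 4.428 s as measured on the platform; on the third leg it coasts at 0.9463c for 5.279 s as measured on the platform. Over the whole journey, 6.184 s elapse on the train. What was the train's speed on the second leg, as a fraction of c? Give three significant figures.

Leg 1: γ = 2.67; τ_1 = 6.609/2.670 = 2.475 s.
Leg 2: speed unknown; τ_2 = 4.428/γ_2.
Leg 3: γ = 1/√(1 − 0.9463²) = 1/√0.1045 = 3.093; τ_3 = 5.279/3.093 = 1.707 s.
Total proper time: 2.475 + τ_2 + 1.707 = 6.184, so τ_2 = 6.184 − 4.182 = 2.002 s.
γ_2 = 4.428/2.002 = 2.212; β = √(1 − 1/γ²) = √0.7956.

β = 0.892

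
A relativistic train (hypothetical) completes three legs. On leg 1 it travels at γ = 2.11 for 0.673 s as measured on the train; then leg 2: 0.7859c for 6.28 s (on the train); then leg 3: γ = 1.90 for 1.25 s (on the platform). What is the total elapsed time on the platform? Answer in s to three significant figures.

Leg 1: γ = 2.11; Δt_1 = 2.110 × 0.673 = 1.420 s.
Leg 2: γ = 1/√(1 − 0.7859²) = 1/√0.3824 = 1.617; Δt_2 = 1.617 × 6.28 = 10.16 s.
Leg 3: 1.25 s is already measured on the platform.
Total: 1.420 + 10.16 + 1.250 s.

Δt = 12.8 s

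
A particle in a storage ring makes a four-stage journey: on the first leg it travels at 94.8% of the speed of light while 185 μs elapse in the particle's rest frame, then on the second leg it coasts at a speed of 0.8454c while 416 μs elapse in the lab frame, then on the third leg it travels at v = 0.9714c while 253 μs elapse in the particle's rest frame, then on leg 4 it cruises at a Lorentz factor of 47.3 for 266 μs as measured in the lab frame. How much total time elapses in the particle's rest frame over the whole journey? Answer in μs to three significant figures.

τ = 666 μs

Leg 1: 185 μs is already measured in the particle's rest frame.
Leg 2: γ = 1/√(1 − 0.8454²) = 1/√0.2853 = 1.872; τ_2 = 416/1.872 = 222.2 μs.
Leg 3: 253 μs is already measured in the particle's rest frame.
Leg 4: γ = 47.3; τ_4 = 266/47.30 = 5.624 μs.
Total: 185.0 + 222.2 + 253.0 + 5.624 μs.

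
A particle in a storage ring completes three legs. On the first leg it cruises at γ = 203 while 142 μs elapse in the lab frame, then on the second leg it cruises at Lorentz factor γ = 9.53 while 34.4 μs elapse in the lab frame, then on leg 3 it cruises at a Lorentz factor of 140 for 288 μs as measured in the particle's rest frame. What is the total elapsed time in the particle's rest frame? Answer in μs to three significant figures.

τ = 292 μs

Leg 1: γ = 203; τ_1 = 142/203.0 = 0.6995 μs.
Leg 2: γ = 9.53; τ_2 = 34.4/9.530 = 3.610 μs.
Leg 3: 288 μs is already measured in the particle's rest frame.
Total: 0.6995 + 3.610 + 288.0 μs.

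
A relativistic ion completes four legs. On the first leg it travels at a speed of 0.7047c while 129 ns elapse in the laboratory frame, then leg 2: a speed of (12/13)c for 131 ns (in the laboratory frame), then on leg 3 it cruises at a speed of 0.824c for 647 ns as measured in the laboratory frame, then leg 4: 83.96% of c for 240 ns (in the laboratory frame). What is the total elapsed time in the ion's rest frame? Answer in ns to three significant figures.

Leg 1: γ = 1/√(1 − 0.7047²) = 1/√0.5034 = 1.409; τ_1 = 129/1.409 = 91.53 ns.
Leg 2: γ = 1/√(1 − (12/13)²) = 13/5 = 2.600; τ_2 = 131/2.600 = 50.38 ns.
Leg 3: γ = 1/√(1 − 0.824²) = 1/√0.3210 = 1.765; τ_3 = 647/1.765 = 366.6 ns.
Leg 4: β = 0.8396; γ = 1/√(1 − 0.8396²) = 1/√0.2951 = 1.841; τ_4 = 240/1.841 = 130.4 ns.
Total: 91.53 + 50.38 + 366.6 + 130.4 ns.

τ = 639 ns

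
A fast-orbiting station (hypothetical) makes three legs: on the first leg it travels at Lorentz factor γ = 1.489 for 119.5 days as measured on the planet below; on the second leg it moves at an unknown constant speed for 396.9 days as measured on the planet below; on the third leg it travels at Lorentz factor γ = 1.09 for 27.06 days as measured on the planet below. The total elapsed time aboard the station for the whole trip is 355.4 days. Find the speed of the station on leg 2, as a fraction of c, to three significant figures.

Leg 1: γ = 1.489; τ_1 = 119.5/1.489 = 80.26 days.
Leg 2: speed unknown; τ_2 = 396.9/γ_2.
Leg 3: γ = 1.09; τ_3 = 27.06/1.090 = 24.83 days.
Total proper time: 80.26 + τ_2 + 24.83 = 355.4, so τ_2 = 355.4 − 105.1 = 250.3 days.
γ_2 = 396.9/250.3 = 1.586; β = √(1 − 1/γ²) = √0.6022.

β = 0.776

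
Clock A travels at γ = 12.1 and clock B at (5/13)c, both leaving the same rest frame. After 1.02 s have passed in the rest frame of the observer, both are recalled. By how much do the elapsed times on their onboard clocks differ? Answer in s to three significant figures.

|τ_A − τ_B| = 0.857 s

A: γ = 12.1; τ_A = 1.02/12.10 = 0.08430 s.
B: γ = 1/√(1 − (5/13)²) = 13/12 ≈ 1.083; τ_B = 1.02/1.083 = 0.9415 s.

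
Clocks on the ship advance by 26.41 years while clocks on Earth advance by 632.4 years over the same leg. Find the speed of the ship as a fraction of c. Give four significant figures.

The proper time is measured on the ship (both events occur at the ship's location); Δt is measured on Earth. γ = Δt/τ = 632.4/26.41 = 23.95.
β = √(1 − 1/γ²) = √(1 − 0.001744) = √0.9983

β = 0.9991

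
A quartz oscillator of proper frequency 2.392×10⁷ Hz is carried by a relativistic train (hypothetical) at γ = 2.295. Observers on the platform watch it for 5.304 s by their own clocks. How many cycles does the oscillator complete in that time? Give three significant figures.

γ = 2.295
During 5.304 s of lab time, the oscillator's proper time advances by τ = Δt/γ = 5.304/2.295 = 2.311 s = 2.311×10⁰ s.
N = f × τ = 2.392×10⁷ × 2.311×10⁰ = 5.528×10⁷.

N = 5.53×10⁷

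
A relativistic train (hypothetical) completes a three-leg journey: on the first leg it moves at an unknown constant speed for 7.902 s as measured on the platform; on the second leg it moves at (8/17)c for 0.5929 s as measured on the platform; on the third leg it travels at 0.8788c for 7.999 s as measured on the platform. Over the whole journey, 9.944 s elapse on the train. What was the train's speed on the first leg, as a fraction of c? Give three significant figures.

β = 0.705

Leg 1: speed unknown; τ_1 = 7.902/γ_1.
Leg 2: γ = 1/√(1 − (8/17)²) = 17/15 ≈ 1.133; τ_2 = 0.5929/1.133 = 0.5231 s.
Leg 3: γ = 1/√(1 − 0.8788²) = 1/√0.2277 = 2.096; τ_3 = 7.999/2.096 = 3.817 s.
Total proper time: τ_1 + 0.5231 + 3.817 = 9.944, so τ_1 = 9.944 − 4.340 = 5.604 s.
γ_1 = 7.902/5.604 = 1.410; β = √(1 − 1/γ²) = √0.4971.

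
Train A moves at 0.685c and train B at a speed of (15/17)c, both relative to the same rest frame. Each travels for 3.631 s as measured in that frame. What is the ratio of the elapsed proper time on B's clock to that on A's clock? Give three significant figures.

A: γ = 1/√(1 − 0.685²) = 1/√0.5308 = 1.373. B: γ = 1/√(1 − (15/17)²) = 17/8 = 2.125.
τ_A/τ_B = γ_B/γ_A = 2.125/1.373 = 1.548, so τ_B/τ_A = 0.6459.

τ_B/τ_A = 0.646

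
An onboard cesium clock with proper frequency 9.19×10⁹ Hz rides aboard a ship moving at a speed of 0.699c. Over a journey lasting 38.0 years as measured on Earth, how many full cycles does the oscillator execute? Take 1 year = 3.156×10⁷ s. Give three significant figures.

γ = 1/√(1 − 0.699²) = 1/√0.5114 = 1.398
The oscillator's own cycle count is N = f × τ where τ is the proper time on the ship. τ = Δt/γ = 38.0/1.398 = 27.17 years = 8.576×10⁸ s.
N = 9.19×10⁹ × 8.576×10⁸ = 7.882×10¹⁸.

N = 7.88×10¹⁸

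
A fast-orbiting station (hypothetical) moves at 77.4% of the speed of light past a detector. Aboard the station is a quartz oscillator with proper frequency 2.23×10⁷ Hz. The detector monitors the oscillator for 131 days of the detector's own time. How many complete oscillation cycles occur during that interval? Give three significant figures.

N = 1.60×10¹⁴

β = 0.774; γ = 1/√(1 − 0.774²) = 1/√0.4009 = 1.579
During 131 days of lab time, the oscillator's proper time advances by τ = Δt/γ = 131/1.579 = 82.95 days = 7.167×10⁶ s.
N = f × τ = 2.23×10⁷ × 7.167×10⁶ = 1.598×10¹⁴.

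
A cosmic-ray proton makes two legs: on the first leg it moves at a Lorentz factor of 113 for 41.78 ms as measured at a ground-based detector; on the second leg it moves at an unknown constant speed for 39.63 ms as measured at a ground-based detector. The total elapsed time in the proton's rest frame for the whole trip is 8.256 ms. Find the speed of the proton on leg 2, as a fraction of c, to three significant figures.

Leg 1: γ = 113; τ_1 = 41.78/113.0 = 0.3697 ms.
Leg 2: speed unknown; τ_2 = 39.63/γ_2.
Total proper time: 0.3697 + τ_2 = 8.256, so τ_2 = 8.256 − 0.3697 = 7.886 ms.
γ_2 = 39.63/7.886 = 5.025; β = √(1 − 1/γ²) = √0.9604.

β = 0.980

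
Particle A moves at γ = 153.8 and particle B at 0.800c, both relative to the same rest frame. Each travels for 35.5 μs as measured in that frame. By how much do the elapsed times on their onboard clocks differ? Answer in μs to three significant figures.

A: γ = 153.8; τ_A = 35.5/153.8 = 0.2308 μs.
B: γ = 1/√(1 − 0.800²) = 5/3 ≈ 1.667; τ_B = 35.5/1.667 = 21.30 μs.

|τ_A − τ_B| = 21.1 μs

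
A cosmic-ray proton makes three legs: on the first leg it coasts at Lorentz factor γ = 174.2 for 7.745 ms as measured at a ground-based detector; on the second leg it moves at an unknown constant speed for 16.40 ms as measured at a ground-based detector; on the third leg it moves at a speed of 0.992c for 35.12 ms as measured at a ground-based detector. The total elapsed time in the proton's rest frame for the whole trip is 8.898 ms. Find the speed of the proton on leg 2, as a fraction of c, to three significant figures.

β = 0.963

Leg 1: γ = 174.2; τ_1 = 7.745/174.2 = 0.04446 ms.
Leg 2: speed unknown; τ_2 = 16.40/γ_2.
Leg 3: γ = 1/√(1 − 0.992²) = 1/√0.01594 = 7.922; τ_3 = 35.12/7.922 = 4.433 ms.
Total proper time: 0.04446 + τ_2 + 4.433 = 8.898, so τ_2 = 8.898 − 4.478 = 4.420 ms.
γ_2 = 16.40/4.420 = 3.710; β = √(1 − 1/γ²) = √0.9274.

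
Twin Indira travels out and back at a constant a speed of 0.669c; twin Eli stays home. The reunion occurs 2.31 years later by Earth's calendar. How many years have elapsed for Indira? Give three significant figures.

τ = 1.72 years

γ = 1/√(1 − 0.669²) = 1/√0.5524 = 1.345
Indira's clock measures proper time along the trip: τ = Δt/γ = 2.31/1.345 years.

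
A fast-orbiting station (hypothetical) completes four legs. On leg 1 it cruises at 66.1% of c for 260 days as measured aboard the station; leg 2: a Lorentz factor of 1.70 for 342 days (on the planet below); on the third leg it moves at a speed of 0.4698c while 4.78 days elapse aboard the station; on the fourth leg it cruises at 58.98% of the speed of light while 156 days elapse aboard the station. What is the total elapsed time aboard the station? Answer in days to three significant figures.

Leg 1: 260 days is already measured aboard the station.
Leg 2: γ = 1.70; τ_2 = 342/1.700 = 201.2 days.
Leg 3: 4.78 days is already measured aboard the station.
Leg 4: 156 days is already measured aboard the station.
Total: 260.0 + 201.2 + 4.780 + 156.0 days.

τ = 622 days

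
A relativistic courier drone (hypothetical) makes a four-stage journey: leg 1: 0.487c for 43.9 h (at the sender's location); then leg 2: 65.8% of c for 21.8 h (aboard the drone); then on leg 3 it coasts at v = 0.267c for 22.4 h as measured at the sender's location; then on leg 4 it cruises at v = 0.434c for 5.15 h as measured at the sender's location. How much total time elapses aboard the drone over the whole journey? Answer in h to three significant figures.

τ = 86.4 h

Leg 1: γ = 1/√(1 − 0.487²) = 1/√0.7628 = 1.145; τ_1 = 43.9/1.145 = 38.34 h.
Leg 2: 21.8 h is already measured aboard the drone.
Leg 3: γ = 1/√(1 − 0.267²) = 1/√0.9287 = 1.038; τ_3 = 22.4/1.038 = 21.59 h.
Leg 4: γ = 1/√(1 − 0.434²) = 1/√0.8116 = 1.110; τ_4 = 5.15/1.110 = 4.640 h.
Total: 38.34 + 21.80 + 21.59 + 4.640 h.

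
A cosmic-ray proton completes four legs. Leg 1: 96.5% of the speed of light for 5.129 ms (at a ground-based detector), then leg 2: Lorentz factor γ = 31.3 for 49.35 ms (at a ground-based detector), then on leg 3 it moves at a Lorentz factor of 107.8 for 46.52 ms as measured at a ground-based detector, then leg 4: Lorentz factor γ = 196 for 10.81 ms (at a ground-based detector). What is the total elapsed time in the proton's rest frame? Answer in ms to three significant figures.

τ = 3.41 ms

Leg 1: β = 0.965; γ = 1/√(1 − 0.965²) = 1/√0.06878 = 3.813; τ_1 = 5.129/3.813 = 1.345 ms.
Leg 2: γ = 31.3; τ_2 = 49.35/31.30 = 1.577 ms.
Leg 3: γ = 107.8; τ_3 = 46.52/107.8 = 0.4315 ms.
Leg 4: γ = 196; τ_4 = 10.81/196.0 = 0.05515 ms.
Total: 1.345 + 1.577 + 0.4315 + 0.05515 ms.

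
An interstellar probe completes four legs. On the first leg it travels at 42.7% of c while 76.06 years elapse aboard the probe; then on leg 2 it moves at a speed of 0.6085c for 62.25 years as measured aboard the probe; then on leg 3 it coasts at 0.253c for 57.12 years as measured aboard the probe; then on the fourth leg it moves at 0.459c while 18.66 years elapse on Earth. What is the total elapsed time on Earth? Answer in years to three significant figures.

Δt = 240 years

Leg 1: β = 0.427; γ = 1/√(1 − 0.427²) = 1/√0.8177 = 1.106; Δt_1 = 1.106 × 76.06 = 84.11 years.
Leg 2: γ = 1/√(1 − 0.6085²) = 1/√0.6297 = 1.260; Δt_2 = 1.260 × 62.25 = 78.44 years.
Leg 3: γ = 1/√(1 − 0.253²) = 1/√0.9360 = 1.034; Δt_3 = 1.034 × 57.12 = 59.04 years.
Leg 4: 18.66 years is already measured on Earth.
Total: 84.11 + 78.44 + 59.04 + 18.66 years.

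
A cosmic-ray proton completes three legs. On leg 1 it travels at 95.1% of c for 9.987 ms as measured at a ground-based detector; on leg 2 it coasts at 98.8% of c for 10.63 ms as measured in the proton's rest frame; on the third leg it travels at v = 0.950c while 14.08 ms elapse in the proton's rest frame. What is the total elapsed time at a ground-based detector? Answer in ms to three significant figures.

Leg 1: 9.987 ms is already measured at a ground-based detector.
Leg 2: β = 0.988; γ = 1/√(1 − 0.988²) = 1/√0.02386 = 6.474; Δt_2 = 6.474 × 10.63 = 68.82 ms.
Leg 3: γ = 1/√(1 − 0.950²) = 1/√0.09750 = 3.203; Δt_3 = 3.203 × 14.08 = 45.09 ms.
Total: 9.987 + 68.82 + 45.09 ms.

Δt = 124 ms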